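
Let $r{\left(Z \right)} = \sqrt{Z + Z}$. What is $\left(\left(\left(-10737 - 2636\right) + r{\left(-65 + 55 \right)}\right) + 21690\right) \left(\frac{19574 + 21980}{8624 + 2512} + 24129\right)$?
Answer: $\frac{1117564014533}{5568} + \frac{134371049 i \sqrt{5}}{2784} \approx 2.0071 \cdot 10^{8} + 1.0792 \cdot 10^{5} i$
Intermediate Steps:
$r{\left(Z \right)} = \sqrt{2} \sqrt{Z}$ ($r{\left(Z \right)} = \sqrt{2 Z} = \sqrt{2} \sqrt{Z}$)
$\left(\left(\left(-10737 - 2636\right) + r{\left(-65 + 55 \right)}\right) + 21690\right) \left(\frac{19574 + 21980}{8624 + 2512} + 24129\right) = \left(\left(\left(-10737 - 2636\right) + \sqrt{2} \sqrt{-65 + 55}\right) + 21690\right) \left(\frac{19574 + 21980}{8624 + 2512} + 24129\right) = \left(\left(-13373 + \sqrt{2} \sqrt{-10}\right) + 21690\right) \left(\frac{41554}{11136} + 24129\right) = \left(\left(-13373 + \sqrt{2} i \sqrt{10}\right) + 21690\right) \left(41554 \cdot \frac{1}{11136} + 24129\right) = \left(\left(-13373 + 2 i \sqrt{5}\right) + 21690\right) \left(\frac{20777}{5568} + 24129\right) = \left(8317 + 2 i \sqrt{5}\right) \frac{134371049}{5568} = \frac{1117564014533}{5568} + \frac{134371049 i \sqrt{5}}{2784}$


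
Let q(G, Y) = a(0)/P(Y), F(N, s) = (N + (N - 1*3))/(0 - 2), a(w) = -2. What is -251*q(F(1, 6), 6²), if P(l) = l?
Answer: 251/18 ≈ 13.944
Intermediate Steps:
F(N, s) = 3/2 - N (F(N, s) = (N + (N - 3))/(-2) = (N + (-3 + N))*(-½) = (-3 + 2*N)*(-½) = 3/2 - N)
q(G, Y) = -2/Y
-251*q(F(1, 6), 6²) = -(-502)/(6²) = -(-502)/36 = -251*(-1/18) = 251/18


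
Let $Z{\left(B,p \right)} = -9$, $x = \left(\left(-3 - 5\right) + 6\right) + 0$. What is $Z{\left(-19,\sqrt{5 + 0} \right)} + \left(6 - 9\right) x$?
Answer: $-3$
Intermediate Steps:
$x = -2$ ($x = \left(-8 + 6\right) + 0 = -2 + 0 = -2$)
$Z{\left(-19,\sqrt{5 + 0} \right)} + \left(6 - 9\right) x = -9 + \left(6 - 9\right) \left(-2\right) = -9 - -6 = -9 + 6 = -3$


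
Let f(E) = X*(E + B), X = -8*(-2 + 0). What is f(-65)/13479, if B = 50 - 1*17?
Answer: -512/13479 ≈ -0.037985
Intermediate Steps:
B = 33 (B = 50 - 17 = 33)
X = 16 (X = -8*(-2) = 16)
f(E) = 528 + 16*E (f(E) = 16*(E + 33) = 16*(33 + E) = 528 + 16*E)
f(-65)/13479 = (528 + 16*(-65))/13479 = (528 - 1040)*(1/13479) = -512*1/13479 = -512/13479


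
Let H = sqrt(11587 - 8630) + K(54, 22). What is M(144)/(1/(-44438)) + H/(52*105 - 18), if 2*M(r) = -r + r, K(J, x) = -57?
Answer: -19/1814 + sqrt(2957)/5442 ≈ -0.00048175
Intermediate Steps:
M(r) = 0 (M(r) = (-r + r)/2 = (1/2)*0 = 0)
H = -57 + sqrt(2957) (H = sqrt(11587 - 8630) - 57 = sqrt(2957) - 57 = -57 + sqrt(2957) ≈ -2.6217)
M(144)/(1/(-44438)) + H/(52*105 - 18) = 0/(1/(-44438)) + (-57 + sqrt(2957))/(52*105 - 18) = 0/(-1/44438) + (-57 + sqrt(2957))/(5460 - 18) = 0*(-44438) + (-57 + sqrt(2957))/5442 = 0 + (-57 + sqrt(2957))*(1/5442) = 0 + (-19/1814 + sqrt(2957)/5442) = -19/1814 + sqrt(2957)/5442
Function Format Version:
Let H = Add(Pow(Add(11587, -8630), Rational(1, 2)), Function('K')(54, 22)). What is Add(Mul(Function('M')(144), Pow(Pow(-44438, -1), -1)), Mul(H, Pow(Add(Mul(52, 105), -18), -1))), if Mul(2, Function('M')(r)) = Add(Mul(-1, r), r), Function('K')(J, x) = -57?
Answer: Add(Rational(-19, 1814), Mul(Rational(1, 5442), Pow(2957, Rational(1, 2)))) ≈ -0.00048175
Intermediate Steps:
Function('M')(r) = 0 (Function('M')(r) = Mul(Rational(1, 2), Add(Mul(-1, r), r)) = Mul(Rational(1, 2), 0) = 0)
H = Add(-57, Pow(2957, Rational(1, 2))) (H = Add(Pow(Add(11587, -8630), Rational(1, 2)), -57) = Add(Pow(2957, Rational(1, 2)), -57) = Add(-57, Pow(2957, Rational(1, 2))) ≈ -2.6217)
Add(Mul(Function('M')(144), Pow(Pow(-44438, -1), -1)), Mul(H, Pow(Add(Mul(52, 105), -18), -1))) = Add(Mul(0, Pow(Pow(-44438, -1), -1)), Mul(Add(-57, Pow(2957, Rational(1, 2))), Pow(Add(Mul(52, 105), -18), -1))) = Add(Mul(0, Pow(Rational(-1, 44438), -1)), Mul(Add(-57, Pow(2957, Rational(1, 2))), Pow(Add(5460, -18), -1))) = Add(Mul(0, -44438), Mul(Add(-57, Pow(2957, Rational(1, 2))), Pow(5442, -1))) = Add(0, Mul(Add(-57, Pow(2957, Rational(1, 2))), Rational(1, 5442))) = Add(0, Add(Rational(-19, 1814), Mul(Rational(1, 5442), Pow(2957, Rational(1, 2))))) = Add(Rational(-19, 1814), Mul(Rational(1, 5442), Pow(2957, Rational(1, 2))))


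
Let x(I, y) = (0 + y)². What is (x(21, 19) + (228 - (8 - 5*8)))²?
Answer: 385641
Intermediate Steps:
x(I, y) = y²
(x(21, 19) + (228 - (8 - 5*8)))² = (19² + (228 - (8 - 5*8)))² = (361 + (228 - (8 - 40)))² = (361 + (228 - 1*(-32)))² = (361 + (228 + 32))² = (361 + 260)² = 621² = 385641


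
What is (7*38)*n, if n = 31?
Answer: 8246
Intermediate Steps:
(7*38)*n = (7*38)*31 = 266*31 = 8246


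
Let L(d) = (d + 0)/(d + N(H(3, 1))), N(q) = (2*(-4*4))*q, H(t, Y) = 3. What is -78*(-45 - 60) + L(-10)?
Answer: 434075/53 ≈ 8190.1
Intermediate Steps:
N(q) = -32*q (N(q) = (2*(-16))*q = -32*q)
L(d) = d/(-96 + d) (L(d) = (d + 0)/(d - 32*3) = d/(d - 96) = d/(-96 + d))
-78*(-45 - 60) + L(-10) = -78*(-45 - 60) - 10/(-96 - 10) = -78*(-105) - 10/(-106) = 8190 - 10*(-1/106) = 8190 + 5/53 = 434075/53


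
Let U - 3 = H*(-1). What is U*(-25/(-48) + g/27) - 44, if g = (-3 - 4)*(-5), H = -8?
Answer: -10373/432 ≈ -24.012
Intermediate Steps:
g = 35 (g = -7*(-5) = 35)
U = 11 (U = 3 - 8*(-1) = 3 + 8 = 11)
U*(-25/(-48) + g/27) - 44 = 11*(-25/(-48) + 35/27) - 44 = 11*(-25*(-1/48) + 35*(1/27)) - 44 = 11*(25/48 + 35/27) - 44 = 11*(785/432) - 44 = 8635/432 - 44 = -10373/432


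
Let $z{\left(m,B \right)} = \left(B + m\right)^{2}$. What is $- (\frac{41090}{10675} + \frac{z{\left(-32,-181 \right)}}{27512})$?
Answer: $- \frac{46136633}{8391160} \approx -5.4982$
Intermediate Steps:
$- (\frac{41090}{10675} + \frac{z{\left(-32,-181 \right)}}{27512}) = - (\frac{41090}{10675} + \frac{\left(-181 - 32\right)^{2}}{27512}) = - (41090 \cdot \frac{1}{10675} + \left(-213\right)^{2} \cdot \frac{1}{27512}) = - (\frac{1174}{305} + 45369 \cdot \frac{1}{27512}) = - (\frac{1174}{305} + \frac{45369}{27512}) = \left(-1\right) \frac{46136633}{8391160} = - \frac{46136633}{8391160}$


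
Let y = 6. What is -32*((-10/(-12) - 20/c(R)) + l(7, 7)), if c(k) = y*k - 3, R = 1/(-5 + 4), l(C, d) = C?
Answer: -2896/9 ≈ -321.78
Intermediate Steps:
R = -1 (R = 1/(-1) = -1)
c(k) = -3 + 6*k (c(k) = 6*k - 3 = -3 + 6*k)
-32*((-10/(-12) - 20/c(R)) + l(7, 7)) = -32*((-10/(-12) - 20/(-3 + 6*(-1))) + 7) = -32*((-10*(-1/12) - 20/(-3 - 6)) + 7) = -32*((⅚ - 20/(-9)) + 7) = -32*((⅚ - 20*(-⅑)) + 7) = -32*((⅚ + 20/9) + 7) = -32*(55/18 + 7) = -32*181/18 = -2896/9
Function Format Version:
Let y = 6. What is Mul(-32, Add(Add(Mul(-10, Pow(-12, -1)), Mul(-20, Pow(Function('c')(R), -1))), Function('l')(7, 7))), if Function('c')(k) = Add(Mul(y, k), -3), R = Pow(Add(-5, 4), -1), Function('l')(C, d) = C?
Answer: Rational(-2896, 9) ≈ -321.78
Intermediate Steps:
R = -1 (R = Pow(-1, -1) = -1)
Function('c')(k) = Add(-3, Mul(6, k)) (Function('c')(k) = Add(Mul(6, k), -3) = Add(-3, Mul(6, k)))
Mul(-32, Add(Add(Mul(-10, Pow(-12, -1)), Mul(-20, Pow(Function('c')(R), -1))), Function('l')(7, 7))) = Mul(-32, Add(Add(Mul(-10, Pow(-12, -1)), Mul(-20, Pow(Add(-3, Mul(6, -1)), -1))), 7)) = Mul(-32, Add(Add(Mul(-10, Rational(-1, 12)), Mul(-20, Pow(Add(-3, -6), -1))), 7)) = Mul(-32, Add(Add(Rational(5, 6), Mul(-20, Pow(-9, -1))), 7)) = Mul(-32, Add(Add(Rational(5, 6), Mul(-20, Rational(-1, 9))), 7)) = Mul(-32, Add(Add(Rational(5, 6), Rational(20, 9)), 7)) = Mul(-32, Add(Rational(55, 18), 7)) = Mul(-32, Rational(181, 18)) = Rational(-2896, 9)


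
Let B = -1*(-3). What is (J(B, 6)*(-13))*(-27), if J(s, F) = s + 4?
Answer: 2457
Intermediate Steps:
B = 3
J(s, F) = 4 + s
(J(B, 6)*(-13))*(-27) = ((4 + 3)*(-13))*(-27) = (7*(-13))*(-27) = -91*(-27) = 2457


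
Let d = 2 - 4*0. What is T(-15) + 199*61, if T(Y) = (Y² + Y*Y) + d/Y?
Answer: 188833/15 ≈ 12589.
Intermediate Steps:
d = 2 (d = 2 + 0 = 2)
T(Y) = 2/Y + 2*Y² (T(Y) = (Y² + Y*Y) + 2/Y = (Y² + Y²) + 2/Y = 2*Y² + 2/Y = 2/Y + 2*Y²)
T(-15) + 199*61 = 2*(1 + (-15)³)/(-15) + 199*61 = 2*(-1/15)*(1 - 3375) + 12139 = 2*(-1/15)*(-3374) + 12139 = 6748/15 + 12139 = 188833/15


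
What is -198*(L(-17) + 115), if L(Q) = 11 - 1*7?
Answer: -23562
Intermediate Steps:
L(Q) = 4 (L(Q) = 11 - 7 = 4)
-198*(L(-17) + 115) = -198*(4 + 115) = -198*119 = -23562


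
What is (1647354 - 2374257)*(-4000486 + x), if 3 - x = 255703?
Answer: 3093834371958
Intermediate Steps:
x = -255700 (x = 3 - 1*255703 = 3 - 255703 = -255700)
(1647354 - 2374257)*(-4000486 + x) = (1647354 - 2374257)*(-4000486 - 255700) = -726903*(-4256186) = 3093834371958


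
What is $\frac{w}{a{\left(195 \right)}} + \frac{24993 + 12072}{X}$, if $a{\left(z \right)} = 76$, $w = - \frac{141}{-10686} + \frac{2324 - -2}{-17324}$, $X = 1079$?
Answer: $\frac{1671345386721}{48656827388} \approx 34.35$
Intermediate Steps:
$w = - \frac{933873}{7713511}$ ($w = \left(-141\right) \left(- \frac{1}{10686}\right) + \left(2324 + 2\right) \left(- \frac{1}{17324}\right) = \frac{47}{3562} + 2326 \left(- \frac{1}{17324}\right) = \frac{47}{3562} - \frac{1163}{8662} = - \frac{933873}{7713511} \approx -0.12107$)
$\frac{w}{a{\left(195 \right)}} + \frac{24993 + 12072}{X} = - \frac{933873}{7713511 \cdot 76} + \frac{24993 + 12072}{1079} = \left(- \frac{933873}{7713511}\right) \frac{1}{76} + 37065 \cdot \frac{1}{1079} = - \frac{933873}{586226836} + \frac{37065}{1079} = \frac{1671345386721}{48656827388}$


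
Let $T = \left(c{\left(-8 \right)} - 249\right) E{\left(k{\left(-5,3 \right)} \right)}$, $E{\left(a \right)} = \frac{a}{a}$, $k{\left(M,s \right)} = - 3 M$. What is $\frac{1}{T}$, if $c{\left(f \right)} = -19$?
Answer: $- \frac{1}{268} \approx -0.0037313$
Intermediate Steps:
$E{\left(a \right)} = 1$
$T = -268$ ($T = \left(-19 - 249\right) 1 = \left(-268\right) 1 = -268$)
$\frac{1}{T} = \frac{1}{-268} = - \frac{1}{268}$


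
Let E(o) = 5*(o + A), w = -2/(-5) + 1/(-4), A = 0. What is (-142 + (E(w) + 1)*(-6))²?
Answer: 93025/4 ≈ 23256.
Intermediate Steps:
w = 3/20 (w = -2*(-⅕) + 1*(-¼) = ⅖ - ¼ = 3/20 ≈ 0.15000)
E(o) = 5*o (E(o) = 5*(o + 0) = 5*o)
(-142 + (E(w) + 1)*(-6))² = (-142 + (5*(3/20) + 1)*(-6))² = (-142 + (¾ + 1)*(-6))² = (-142 + (7/4)*(-6))² = (-142 - 21/2)² = (-305/2)² = 93025/4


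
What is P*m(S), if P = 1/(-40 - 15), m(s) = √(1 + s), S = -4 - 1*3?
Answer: -I*√6/55 ≈ -0.044536*I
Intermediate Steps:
S = -7 (S = -4 - 3 = -7)
P = -1/55 (P = 1/(-55) = -1/55 ≈ -0.018182)
P*m(S) = -√(1 - 7)/55 = -I*√6/55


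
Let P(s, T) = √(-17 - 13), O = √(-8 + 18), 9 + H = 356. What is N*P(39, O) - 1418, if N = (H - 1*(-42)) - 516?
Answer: -1418 - 127*I*√30 ≈ -1418.0 - 695.61*I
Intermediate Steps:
H = 347 (H = -9 + 356 = 347)
O = √10 ≈ 3.1623
N = -127 (N = (347 - 1*(-42)) - 516 = (347 + 42) - 516 = 389 - 516 = -127)
P(s, T) = I*√30 (P(s, T) = √(-30) = I*√30)
N*P(39, O) - 1418 = -127*I*√30 - 1418 = -1418 - 127*I*√30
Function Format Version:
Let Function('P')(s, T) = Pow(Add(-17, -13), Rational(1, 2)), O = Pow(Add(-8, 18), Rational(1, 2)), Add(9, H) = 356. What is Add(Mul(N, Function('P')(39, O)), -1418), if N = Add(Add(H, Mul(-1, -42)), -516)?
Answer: Add(-1418, Mul(-127, I, Pow(30, Rational(1, 2)))) ≈ Add(-1418.0, Mul(-695.61, I))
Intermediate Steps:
H = 347 (H = Add(-9, 356) = 347)
O = Pow(10, Rational(1, 2)) ≈ 3.1623
N = -127 (N = Add(Add(347, Mul(-1, -42)), -516) = Add(Add(347, 42), -516) = Add(389, -516) = -127)
Function('P')(s, T) = Mul(I, Pow(30, Rational(1, 2))) (Function('P')(s, T) = Pow(-30, Rational(1, 2)) = Mul(I, Pow(30, Rational(1, 2))))
Add(Mul(N, Function('P')(39, O)), -1418) = Add(Mul(-127, Mul(I, Pow(30, Rational(1, 2)))), -1418) = Add(Mul(-127, I, Pow(30, Rational(1, 2))), -1418) = Add(-1418, Mul(-127, I, Pow(30, Rational(1, 2))))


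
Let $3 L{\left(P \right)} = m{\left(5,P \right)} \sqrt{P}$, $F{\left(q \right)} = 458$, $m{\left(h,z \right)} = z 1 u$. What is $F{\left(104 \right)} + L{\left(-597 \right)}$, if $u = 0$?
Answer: $458$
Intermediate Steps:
$m{\left(h,z \right)} = 0$ ($m{\left(h,z \right)} = z 1 \cdot 0 = z 0 = 0$)
$L{\left(P \right)} = 0$ ($L{\left(P \right)} = \frac{0 \sqrt{P}}{3} = \frac{1}{3} \cdot 0 = 0$)
$F{\left(104 \right)} + L{\left(-597 \right)} = 458 + 0 = 458$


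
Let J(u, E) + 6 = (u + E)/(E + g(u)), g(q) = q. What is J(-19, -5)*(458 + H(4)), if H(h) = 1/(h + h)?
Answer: -18325/8 ≈ -2290.6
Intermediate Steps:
H(h) = 1/(2*h)
J(u, E) = -5 (J(u, E) = -6 + (u + E)/(E + u) = -6 + (E + u)/(E + u) = -6 + 1 = -5)
J(-19, -5)*(458 + H(4)) = -5*(458 + (½)/4) = -5*(458 + (½)*(¼)) = -5*(458 + ⅛) = -5*3665/8 = -18325/8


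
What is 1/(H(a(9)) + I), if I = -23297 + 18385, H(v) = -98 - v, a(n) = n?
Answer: -1/5019 ≈ -0.00019924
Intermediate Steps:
I = -4912
1/(H(a(9)) + I) = 1/((-98 - 1*9) - 4912) = 1/((-98 - 9) - 4912) = 1/(-107 - 4912) = 1/(-5019) = -1/5019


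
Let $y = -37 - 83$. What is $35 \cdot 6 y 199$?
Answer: $-5014800$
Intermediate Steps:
$y = -120$ ($y = -37 - 83 = -120$)
$35 \cdot 6 y 199 = 35 \cdot 6 \left(-120\right) 199 = 210 \left(-120\right) 199 = \left(-25200\right) 199 = -5014800$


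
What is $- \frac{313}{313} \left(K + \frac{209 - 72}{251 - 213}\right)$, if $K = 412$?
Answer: $- \frac{15793}{38} \approx -415.61$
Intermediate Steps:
$- \frac{313}{313} \left(K + \frac{209 - 72}{251 - 213}\right) = - \frac{313}{313} \left(412 + \frac{209 - 72}{251 - 213}\right) = \left(-313\right) \frac{1}{313} \left(412 + \frac{137}{38}\right) = - (412 + 137 \cdot \frac{1}{38}) = - (412 + \frac{137}{38}) = \left(-1\right) \frac{15793}{38} = - \frac{15793}{38}$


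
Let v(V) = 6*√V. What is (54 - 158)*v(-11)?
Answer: -624*I*√11 ≈ -2069.6*I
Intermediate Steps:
(54 - 158)*v(-11) = (54 - 158)*(6*√(-11)) = -624*I*√11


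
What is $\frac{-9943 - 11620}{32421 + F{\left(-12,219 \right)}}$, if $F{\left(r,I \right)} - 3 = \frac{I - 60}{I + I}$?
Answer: $- \frac{3148198}{4733957} \approx -0.66502$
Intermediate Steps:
$F{\left(r,I \right)} = 3 + \frac{-60 + I}{2 I}$ ($F{\left(r,I \right)} = 3 + \frac{I - 60}{I + I} = 3 + \frac{-60 + I}{2 I}$)
$\frac{-9943 - 11620}{32421 + F{\left(-12,219 \right)}} = \frac{-9943 - 11620}{32421 + \left(\frac{7}{2} - \frac{30}{219}\right)} = - \frac{21563}{32421 + \left(\frac{7}{2} - \frac{10}{73}\right)} = - \frac{21563}{32421 + \frac{491}{146}} = - \frac{21563}{\frac{4733957}{146}} = \left(-21563\right) \frac{146}{4733957} = - \frac{3148198}{4733957}$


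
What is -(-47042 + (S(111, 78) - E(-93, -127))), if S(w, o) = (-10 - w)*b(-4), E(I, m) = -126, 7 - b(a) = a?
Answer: 48247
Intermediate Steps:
b(a) = 7 - a
S(w, o) = -110 - 11*w (S(w, o) = (-10 - w)*(7 - 1*(-4)) = (-10 - w)*(7 + 4) = (-10 - w)*11 = -110 - 11*w)
-(-47042 + (S(111, 78) - E(-93, -127))) = -(-47042 + ((-110 - 11*111) - 1*(-126))) = -(-47042 + ((-110 - 1221) + 126)) = -(-47042 + (-1331 + 126)) = -(-47042 - 1205) = -1*(-48247) = 48247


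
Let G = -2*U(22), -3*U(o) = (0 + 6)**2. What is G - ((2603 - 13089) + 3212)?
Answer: 7298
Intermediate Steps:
U(o) = -12 (U(o) = -(0 + 6)**2/3 = -1/3*6**2 = -1/3*36 = -12)
G = 24 (G = -2*(-12) = 24)
G - ((2603 - 13089) + 3212) = 24 - ((2603 - 13089) + 3212) = 24 - (-10486 + 3212) = 24 - 1*(-7274) = 24 + 7274 = 7298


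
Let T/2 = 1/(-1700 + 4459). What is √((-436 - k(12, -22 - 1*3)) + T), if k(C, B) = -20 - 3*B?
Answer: I*√3737526253/2759 ≈ 22.159*I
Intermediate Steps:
k(C, B) = -20 - 3*B
T = 2/2759 (T = 2/(-1700 + 4459) = 2/2759 ≈ 0.00072490)
√((-436 - k(12, -22 - 1*3)) + T) = √((-436 - (-20 - 3*(-22 - 1*3))) + 2/2759) = √((-436 - (-20 - 3*(-22 - 3))) + 2/2759) = √((-436 - (-20 - 3*(-25))) + 2/2759) = √((-436 - (-20 + 75)) + 2/2759) = √((-436 - 1*55) + 2/2759) = √((-436 - 55) + 2/2759) = √(-491 + 2/2759) = √(-1354667/2759) = I*√3737526253/2759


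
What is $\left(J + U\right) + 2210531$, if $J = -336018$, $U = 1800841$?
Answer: $3675354$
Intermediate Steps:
$\left(J + U\right) + 2210531 = \left(-336018 + 1800841\right) + 2210531 = 1464823 + 2210531 = 3675354$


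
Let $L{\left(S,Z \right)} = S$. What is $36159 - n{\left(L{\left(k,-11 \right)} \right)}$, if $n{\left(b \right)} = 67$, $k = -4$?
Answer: $36092$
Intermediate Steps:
$36159 - n{\left(L{\left(k,-11 \right)} \right)} = 36159 - 67 = 36092$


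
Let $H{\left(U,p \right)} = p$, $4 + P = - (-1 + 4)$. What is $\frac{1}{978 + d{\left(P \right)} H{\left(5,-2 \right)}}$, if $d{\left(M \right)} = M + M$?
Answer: $\frac{1}{1006} \approx 0.00099404$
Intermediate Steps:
$P = -7$ ($P = -4 - \left(-1 + 4\right) = -4 - 3 = -7$)
$d{\left(M \right)} = 2 M$
$\frac{1}{978 + d{\left(P \right)} H{\left(5,-2 \right)}} = \frac{1}{978 + 2 \left(-7\right) \left(-2\right)} = \frac{1}{978 - -28} = \frac{1}{978 + 28} = \frac{1}{1006}$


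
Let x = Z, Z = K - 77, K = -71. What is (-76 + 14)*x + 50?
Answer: 9226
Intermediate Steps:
Z = -148 (Z = -71 - 77 = -148)
x = -148
(-76 + 14)*x + 50 = (-76 + 14)*(-148) + 50 = -62*(-148) + 50 = 9176 + 50 = 9226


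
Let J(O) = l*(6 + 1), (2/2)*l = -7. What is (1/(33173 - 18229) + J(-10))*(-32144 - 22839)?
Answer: 40261576665/14944 ≈ 2.6942e+6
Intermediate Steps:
l = -7
J(O) = -49 (J(O) = -7*(6 + 1) = -7*7 = -49)
(1/(33173 - 18229) + J(-10))*(-32144 - 22839) = (1/(33173 - 18229) - 49)*(-32144 - 22839) = (1/14944 - 49)*(-54983) = -732255/14944*(-54983) = 40261576665/14944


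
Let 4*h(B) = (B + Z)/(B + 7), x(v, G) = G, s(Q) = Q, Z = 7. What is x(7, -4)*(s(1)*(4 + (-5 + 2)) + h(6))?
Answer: -5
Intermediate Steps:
h(B) = ¼ (h(B) = ((B + 7)/(B + 7))/4 = ((7 + B)/(7 + B))/4 = (¼)*1 = ¼)
x(7, -4)*(s(1)*(4 + (-5 + 2)) + h(6)) = -4*(1*(4 + (-5 + 2)) + ¼) = -4*(1*(4 - 3) + ¼) = -4*(1*1 + ¼) = -4*(1 + ¼) = -4*5/4 = -5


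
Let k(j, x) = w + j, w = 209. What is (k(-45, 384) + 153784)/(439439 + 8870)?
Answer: 153948/448309 ≈ 0.34340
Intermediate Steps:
k(j, x) = 209 + j
(k(-45, 384) + 153784)/(439439 + 8870) = ((209 - 45) + 153784)/(439439 + 8870) = (164 + 153784)/448309 = 153948*(1/448309) = 153948/448309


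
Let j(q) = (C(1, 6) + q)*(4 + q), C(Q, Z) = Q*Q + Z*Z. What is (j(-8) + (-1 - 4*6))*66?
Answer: -9306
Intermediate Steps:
C(Q, Z) = Q**2 + Z**2
j(q) = (4 + q)*(37 + q) (j(q) = ((1**2 + 6**2) + q)*(4 + q) = ((1 + 36) + q)*(4 + q) = (37 + q)*(4 + q) = (4 + q)*(37 + q))
(j(-8) + (-1 - 4*6))*66 = ((148 + (-8)**2 + 41*(-8)) + (-1 - 4*6))*66 = ((148 + 64 - 328) + (-1 - 24))*66 = (-116 - 25)*66 = -141*66 = -9306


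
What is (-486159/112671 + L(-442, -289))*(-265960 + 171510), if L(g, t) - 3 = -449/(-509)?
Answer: 781322985250/19116513 ≈ 40872.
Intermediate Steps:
L(g, t) = 1976/509 (L(g, t) = 3 - 449/(-509) = 3 - 449*(-1/509) = 3 + 449/509 = 1976/509)
(-486159/112671 + L(-442, -289))*(-265960 + 171510) = (-486159/112671 + 1976/509)*(-265960 + 171510) = (-486159*1/112671 + 1976/509)*(-94450) = (-162053/37557 + 1976/509)*(-94450) = -8272345/19116513*(-94450) = 781322985250/19116513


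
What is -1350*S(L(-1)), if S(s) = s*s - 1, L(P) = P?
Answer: 0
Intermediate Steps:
S(s) = -1 + s² (S(s) = s² - 1 = -1 + s²)
-1350*S(L(-1)) = -1350*(-1 + (-1)²) = -1350*(-1 + 1) = -1350*0 = 0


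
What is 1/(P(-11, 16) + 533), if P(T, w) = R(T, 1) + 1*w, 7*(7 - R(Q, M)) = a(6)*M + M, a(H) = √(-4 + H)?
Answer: 27237/15139879 + 7*√2/15139879 ≈ 0.0017997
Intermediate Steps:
R(Q, M) = 7 - M/7 - M*√2/7 (R(Q, M) = 7 - (√(-4 + 6)*M + M)/7 = 7 - (√2*M + M)/7 = 7 - (M*√2 + M)/7 = 7 - (M + M*√2)/7 = 7 + (-M/7 - M*√2/7) = 7 - M/7 - M*√2/7)
P(T, w) = 48/7 + w - √2/7 (P(T, w) = (7 - ⅐*1 - ⅐*1*√2) + 1*w = (7 - ⅐ - √2/7) + w = (48/7 - √2/7) + w = 48/7 + w - √2/7)
1/(P(-11, 16) + 533) = 1/((48/7 + 16 - √2/7) + 533) = 1/((160/7 - √2/7) + 533) = 1/(3891/7 - √2/7)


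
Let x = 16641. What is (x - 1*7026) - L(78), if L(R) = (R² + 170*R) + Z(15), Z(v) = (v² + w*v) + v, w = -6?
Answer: -9879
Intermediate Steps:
Z(v) = v² - 5*v (Z(v) = (v² - 6*v) + v = v² - 5*v)
L(R) = 150 + R² + 170*R (L(R) = (R² + 170*R) + 15*(-5 + 15) = (R² + 170*R) + 15*10 = (R² + 170*R) + 150 = 150 + R² + 170*R)
(x - 1*7026) - L(78) = (16641 - 1*7026) - (150 + 78² + 170*78) = (16641 - 7026) - (150 + 6084 + 13260) = 9615 - 1*19494 = 9615 - 19494 = -9879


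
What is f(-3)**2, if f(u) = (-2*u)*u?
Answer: 324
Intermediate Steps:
f(u) = -2*u**2
f(-3)**2 = (-2*(-3)**2)**2 = (-2*9)**2 = (-18)**2 = 324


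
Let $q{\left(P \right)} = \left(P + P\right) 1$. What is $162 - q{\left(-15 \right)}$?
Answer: $192$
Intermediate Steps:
$q{\left(P \right)} = 2 P$ ($q{\left(P \right)} = 2 P 1 = 2 P$)
$162 - q{\left(-15 \right)} = 162 - 2 \left(-15\right) = 162 - -30 = 162 + 30 = 192$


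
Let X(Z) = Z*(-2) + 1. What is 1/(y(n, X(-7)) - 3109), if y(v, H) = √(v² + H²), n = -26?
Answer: -3109/9664980 - √901/9664980 ≈ -0.00032478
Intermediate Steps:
X(Z) = 1 - 2*Z (X(Z) = -2*Z + 1 = 1 - 2*Z)
y(v, H) = √(H² + v²)
1/(y(n, X(-7)) - 3109) = 1/(√((1 - 2*(-7))² + (-26)²) - 3109) = 1/(√((1 + 14)² + 676) - 3109) = 1/(√(15² + 676) - 3109) = 1/(√(225 + 676) - 3109) = 1/(√901 - 3109) = 1/(-3109 + √901)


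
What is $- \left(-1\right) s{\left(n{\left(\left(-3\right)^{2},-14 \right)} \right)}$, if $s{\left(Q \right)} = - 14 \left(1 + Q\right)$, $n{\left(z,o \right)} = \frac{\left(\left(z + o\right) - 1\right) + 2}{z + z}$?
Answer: $- \frac{98}{9} \approx -10.889$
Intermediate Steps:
$n{\left(z,o \right)} = \frac{1 + o + z}{2 z}$ ($n{\left(z,o \right)} = \frac{\left(\left(o + z\right) - 1\right) + 2}{2 z} = \left(\left(-1 + o + z\right) + 2\right) \frac{1}{2 z} = \left(1 + o + z\right) \frac{1}{2 z} = \frac{1 + o + z}{2 z}$)
$s{\left(Q \right)} = -14 - 14 Q$
$- \left(-1\right) s{\left(n{\left(\left(-3\right)^{2},-14 \right)} \right)} = - \left(-1\right) \left(-14 - 14 \frac{1 - 14 + \left(-3\right)^{2}}{2 \left(-3\right)^{2}}\right) = - \left(-1\right) \left(-14 - 14 \frac{1 - 14 + 9}{2 \cdot 9}\right) = - \left(-1\right) \left(-14 - 14 \cdot \frac{1}{2} \cdot \frac{1}{9} \left(-4\right)\right) = - \left(-1\right) \left(-14 - - \frac{28}{9}\right) = - \left(-1\right) \left(-14 + \frac{28}{9}\right) = - \frac{\left(-1\right) \left(-98\right)}{9} = \left(-1\right) \frac{98}{9} = - \frac{98}{9}$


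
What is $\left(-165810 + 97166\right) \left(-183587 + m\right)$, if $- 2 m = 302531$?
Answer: $22985615010$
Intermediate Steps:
$m = - \frac{302531}{2}$ ($m = \left(- \frac{1}{2}\right) 302531 = - \frac{302531}{2} \approx -1.5127 \cdot 10^{5}$)
$\left(-165810 + 97166\right) \left(-183587 + m\right) = \left(-165810 + 97166\right) \left(-183587 - \frac{302531}{2}\right) = \left(-68644\right) \left(- \frac{669705}{2}\right) = 22985615010$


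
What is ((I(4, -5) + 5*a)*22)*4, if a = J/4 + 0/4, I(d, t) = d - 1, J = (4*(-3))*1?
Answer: -1056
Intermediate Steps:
J = -12 (J = -12*1 = -12)
I(d, t) = -1 + d
a = -3 (a = -12/4 + 0/4 = -12*¼ + 0*(¼) = -3 + 0 = -3)
((I(4, -5) + 5*a)*22)*4 = (((-1 + 4) + 5*(-3))*22)*4 = ((3 - 15)*22)*4 = -12*22*4 = -264*4 = -1056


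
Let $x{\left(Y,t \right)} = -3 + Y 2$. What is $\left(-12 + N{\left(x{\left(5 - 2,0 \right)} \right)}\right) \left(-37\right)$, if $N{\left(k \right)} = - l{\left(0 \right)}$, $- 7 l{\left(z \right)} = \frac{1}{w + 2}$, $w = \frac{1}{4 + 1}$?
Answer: $\frac{34003}{77} \approx 441.6$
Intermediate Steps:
$w = \frac{1}{5} \approx 0.2$
$x{\left(Y,t \right)} = -3 + 2 Y$
$l{\left(z \right)} = - \frac{5}{77}$ ($l{\left(z \right)} = - \frac{1}{7 \left(\frac{1}{5} + 2\right)} = - \frac{1}{7 \cdot \frac{11}{5}} = \left(- \frac{1}{7}\right) \frac{5}{11} = - \frac{5}{77}$)
$N{\left(k \right)} = \frac{5}{77}$ ($N{\left(k \right)} = \left(-1\right) \left(- \frac{5}{77}\right) = \frac{5}{77}$)
$\left(-12 + N{\left(x{\left(5 - 2,0 \right)} \right)}\right) \left(-37\right) = \left(-12 + \frac{5}{77}\right) \left(-37\right) = \left(- \frac{919}{77}\right) \left(-37\right) = \frac{34003}{77}$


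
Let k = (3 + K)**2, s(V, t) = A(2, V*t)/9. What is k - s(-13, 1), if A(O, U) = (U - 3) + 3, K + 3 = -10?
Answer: 913/9 ≈ 101.44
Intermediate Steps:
K = -13 (K = -3 - 10 = -13)
A(O, U) = U (A(O, U) = (-3 + U) + 3 = U)
s(V, t) = V*t/9 (s(V, t) = (V*t)/9 = (V*t)*(1/9) = V*t/9)
k = 100 (k = (3 - 13)**2 = (-10)**2 = 100)
k - s(-13, 1) = 100 - (-13)/9 = 100 - 1*(-13/9) = 100 + 13/9 = 913/9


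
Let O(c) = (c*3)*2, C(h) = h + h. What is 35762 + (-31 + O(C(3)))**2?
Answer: 35787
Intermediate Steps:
C(h) = 2*h
O(c) = 6*c (O(c) = (3*c)*2 = 6*c)
35762 + (-31 + O(C(3)))**2 = 35762 + (-31 + 6*(2*3))**2 = 35762 + (-31 + 6*6)**2 = 35762 + (-31 + 36)**2 = 35762 + 5**2 = 35762 + 25 = 35787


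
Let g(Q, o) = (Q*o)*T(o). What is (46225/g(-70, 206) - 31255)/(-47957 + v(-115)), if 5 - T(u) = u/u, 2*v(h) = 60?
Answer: 360566925/552885872 ≈ 0.65215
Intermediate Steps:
v(h) = 30 (v(h) = (½)*60 = 30)
T(u) = 4 (T(u) = 5 - u/u = 5 - 1*1 = 5 - 1 = 4)
g(Q, o) = 4*Q*o (g(Q, o) = (Q*o)*4 = 4*Q*o)
(46225/g(-70, 206) - 31255)/(-47957 + v(-115)) = (46225/((4*(-70)*206)) - 31255)/(-47957 + 30) = (46225/(-57680) - 31255)/(-47927) = (46225*(-1/57680) - 31255)*(-1/47927) = (-9245/11536 - 31255)*(-1/47927) = -360566925/11536*(-1/47927) = 360566925/552885872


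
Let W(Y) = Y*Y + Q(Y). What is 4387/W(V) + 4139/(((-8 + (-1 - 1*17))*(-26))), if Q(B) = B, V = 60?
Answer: 1132147/154635 ≈ 7.3214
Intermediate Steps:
W(Y) = Y + Y**2 (W(Y) = Y*Y + Y = Y**2 + Y = Y + Y**2)
4387/W(V) + 4139/(((-8 + (-1 - 1*17))*(-26))) = 4387/((60*(1 + 60))) + 4139/(((-8 + (-1 - 1*17))*(-26))) = 4387/((60*61)) + 4139/(((-8 + (-1 - 17))*(-26))) = 4387/3660 + 4139/(((-8 - 18)*(-26))) = 4387*(1/3660) + 4139/((-26*(-26))) = 4387/3660 + 4139/676 = 1132147/154635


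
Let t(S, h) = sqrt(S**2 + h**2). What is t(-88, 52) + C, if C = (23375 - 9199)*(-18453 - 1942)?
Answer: -289119520 + 4*sqrt(653) ≈ -2.8912e+8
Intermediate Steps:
C = -289119520 (C = 14176*(-20395) = -289119520)
t(-88, 52) + C = sqrt((-88)**2 + 52**2) - 289119520 = sqrt(7744 + 2704) - 289119520 = sqrt(10448) - 289119520 = 4*sqrt(653) - 289119520 = -289119520 + 4*sqrt(653)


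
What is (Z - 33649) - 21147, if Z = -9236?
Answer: -64032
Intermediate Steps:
(Z - 33649) - 21147 = (-9236 - 33649) - 21147 = -42885 - 21147 = -64032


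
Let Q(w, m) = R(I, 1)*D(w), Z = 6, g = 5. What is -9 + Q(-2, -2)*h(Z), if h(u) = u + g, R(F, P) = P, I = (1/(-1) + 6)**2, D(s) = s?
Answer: -31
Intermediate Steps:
I = 25 (I = (-1 + 6)**2 = 5**2 = 25)
Q(w, m) = w (Q(w, m) = 1*w = w)
h(u) = 5 + u (h(u) = u + 5 = 5 + u)
-9 + Q(-2, -2)*h(Z) = -9 - 2*(5 + 6) = -9 - 2*11 = -9 - 22 = -31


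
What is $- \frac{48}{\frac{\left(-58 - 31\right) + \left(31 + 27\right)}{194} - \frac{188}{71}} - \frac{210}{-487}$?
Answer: $\frac{110034118}{6277917} \approx 17.527$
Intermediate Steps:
$- \frac{48}{\frac{\left(-58 - 31\right) + \left(31 + 27\right)}{194} - \frac{188}{71}} - \frac{210}{-487} = - \frac{48}{\left(-89 + 58\right) \frac{1}{194} - \frac{188}{71}} - - \frac{210}{487} = - \frac{48}{\left(-31\right) \frac{1}{194} - \frac{188}{71}} + \frac{210}{487} = - \frac{48}{- \frac{31}{194} - \frac{188}{71}} + \frac{210}{487} = - \frac{48}{- \frac{38673}{13774}} + \frac{210}{487} = \left(-48\right) \left(- \frac{13774}{38673}\right) + \frac{210}{487} = \frac{220384}{12891} + \frac{210}{487} = \frac{110034118}{6277917}$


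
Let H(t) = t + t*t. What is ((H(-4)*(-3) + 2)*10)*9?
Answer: -3060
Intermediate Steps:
H(t) = t + t**2
((H(-4)*(-3) + 2)*10)*9 = ((-4*(1 - 4)*(-3) + 2)*10)*9 = ((-4*(-3)*(-3) + 2)*10)*9 = ((12*(-3) + 2)*10)*9 = ((-36 + 2)*10)*9 = -34*10*9 = -340*9 = -3060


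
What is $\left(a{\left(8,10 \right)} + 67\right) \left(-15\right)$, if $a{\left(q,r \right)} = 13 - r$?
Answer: $-1050$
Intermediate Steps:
$\left(a{\left(8,10 \right)} + 67\right) \left(-15\right) = \left(\left(13 - 10\right) + 67\right) \left(-15\right) = \left(3 + 67\right) \left(-15\right) = 70 \left(-15\right) = -1050$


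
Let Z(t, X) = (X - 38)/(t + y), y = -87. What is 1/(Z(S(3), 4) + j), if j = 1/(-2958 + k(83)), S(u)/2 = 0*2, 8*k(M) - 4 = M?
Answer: 23577/9206 ≈ 2.5610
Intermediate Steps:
k(M) = ½ + M/8
S(u) = 0 (S(u) = 2*(0*2) = 2*0 = 0)
j = -8/23577 (j = 1/(-2958 + (½ + (⅛)*83)) = 1/(-2958 + (½ + 83/8)) = 1/(-2958 + 87/8) = 1/(-23577/8) = -8/23577 ≈ -0.00033931)
Z(t, X) = (-38 + X)/(-87 + t) (Z(t, X) = (X - 38)/(t - 87) = (-38 + X)/(-87 + t))
1/(Z(S(3), 4) + j) = 1/((-38 + 4)/(-87 + 0) - 8/23577) = 1/(-34/(-87) - 8/23577) = 1/(-1/87*(-34) - 8/23577) = 1/(34/87 - 8/23577) = 1/(9206/23577) = 23577/9206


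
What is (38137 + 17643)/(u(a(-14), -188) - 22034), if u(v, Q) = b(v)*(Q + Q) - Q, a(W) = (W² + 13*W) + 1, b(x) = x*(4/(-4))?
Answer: -27890/8103 ≈ -3.4419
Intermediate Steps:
b(x) = -x (b(x) = x*(4*(-¼)) = x*(-1) = -x)
a(W) = 1 + W² + 13*W
u(v, Q) = -Q - 2*Q*v (u(v, Q) = (-v)*(Q + Q) - Q = (-v)*(2*Q) - Q = -2*Q*v - Q = -Q - 2*Q*v)
(38137 + 17643)/(u(a(-14), -188) - 22034) = (38137 + 17643)/(-188*(-1 - 2*(1 + (-14)² + 13*(-14))) - 22034) = 55780/(-188*(-1 - 2*(1 + 196 - 182)) - 22034) = 55780/(-188*(-1 - 2*15) - 22034) = 55780/(-188*(-1 - 30) - 22034) = 55780/(-188*(-31) - 22034) = 55780/(5828 - 22034) = 55780/(-16206) = 55780*(-1/16206) = -27890/8103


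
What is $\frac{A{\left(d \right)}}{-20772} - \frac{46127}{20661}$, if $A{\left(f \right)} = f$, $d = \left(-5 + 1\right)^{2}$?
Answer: $- \frac{79873385}{35764191} \approx -2.2333$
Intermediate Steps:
$d = 16$ ($d = \left(-4\right)^{2} = 16$)
$\frac{A{\left(d \right)}}{-20772} - \frac{46127}{20661} = \frac{16}{-20772} - \frac{46127}{20661} = 16 \left(- \frac{1}{20772}\right) - \frac{46127}{20661} = - \frac{4}{5193} - \frac{46127}{20661} = - \frac{79873385}{35764191}$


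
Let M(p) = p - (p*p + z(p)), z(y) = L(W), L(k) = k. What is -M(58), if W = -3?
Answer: 3303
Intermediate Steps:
z(y) = -3
M(p) = 3 + p - p**2 (M(p) = p - (p*p - 3) = p - (p**2 - 3) = p - (-3 + p**2) = p + (3 - p**2) = 3 + p - p**2)
-M(58) = -(3 + 58 - 1*58**2) = -(3 + 58 - 1*3364) = -(3 + 58 - 3364) = -1*(-3303) = 3303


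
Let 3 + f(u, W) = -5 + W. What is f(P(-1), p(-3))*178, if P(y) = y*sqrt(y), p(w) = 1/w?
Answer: -4450/3 ≈ -1483.3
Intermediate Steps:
p(w) = 1/w
P(y) = y**(3/2)
f(u, W) = -8 + W (f(u, W) = -3 + (-5 + W) = -8 + W)
f(P(-1), p(-3))*178 = (-8 + 1/(-3))*178 = (-8 - 1/3)*178 = -25/3*178 = -4450/3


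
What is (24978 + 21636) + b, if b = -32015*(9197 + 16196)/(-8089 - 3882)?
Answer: 1370973089/11971 ≈ 1.1452e+5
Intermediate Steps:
b = 812956895/11971 (b = -32015/((-11971/25393)) = -32015/((-11971*1/25393)) = -32015/(-11971/25393) = -32015*(-25393/11971) = 812956895/11971 ≈ 67911.)
(24978 + 21636) + b = (24978 + 21636) + 812956895/11971 = 46614 + 812956895/11971 = 1370973089/11971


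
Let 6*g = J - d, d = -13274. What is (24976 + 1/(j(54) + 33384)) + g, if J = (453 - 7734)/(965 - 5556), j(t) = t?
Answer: 2086913262097/76756929 ≈ 27189.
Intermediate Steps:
J = 7281/4591 (J = -7281/(-4591) = -7281*(-1/4591) = 7281/4591 ≈ 1.5859)
g = 60948215/27546 (g = (7281/4591 - 1*(-13274))/6 = (7281/4591 + 13274)/6 = (1/6)*(60948215/4591) = 60948215/27546 ≈ 2212.6)
(24976 + 1/(j(54) + 33384)) + g = (24976 + 1/(54 + 33384)) + 60948215/27546 = (24976 + 1/33438) + 60948215/27546 = 835147489/33438 + 60948215/27546 = 2086913262097/76756929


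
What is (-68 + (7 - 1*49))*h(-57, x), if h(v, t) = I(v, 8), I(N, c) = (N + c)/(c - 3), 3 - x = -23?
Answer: 1078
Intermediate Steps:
x = 26 (x = 3 - 1*(-23) = 3 + 23 = 26)
I(N, c) = (N + c)/(-3 + c)
h(v, t) = 8/5 + v/5 (h(v, t) = (v + 8)/(-3 + 8) = (8 + v)/5 = 8/5 + v/5)
(-68 + (7 - 1*49))*h(-57, x) = (-68 + (7 - 1*49))*(8/5 + (1/5)*(-57)) = (-68 + (7 - 49))*(8/5 - 57/5) = (-68 - 42)*(-49/5) = -110*(-49/5) = 1078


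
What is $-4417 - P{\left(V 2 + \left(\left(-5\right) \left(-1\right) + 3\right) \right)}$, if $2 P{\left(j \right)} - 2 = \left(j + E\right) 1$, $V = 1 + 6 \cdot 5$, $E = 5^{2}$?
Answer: $- \frac{8931}{2} \approx -4465.5$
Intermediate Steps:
$E = 25$
$V = 31$ ($V = 1 + 30 = 31$)
$P{\left(j \right)} = \frac{27}{2} + \frac{j}{2}$ ($P{\left(j \right)} = 1 + \frac{\left(j + 25\right) 1}{2} = 1 + \frac{\left(25 + j\right) 1}{2} = 1 + \frac{25 + j}{2} = 1 + \left(\frac{25}{2} + \frac{j}{2}\right) = \frac{27}{2} + \frac{j}{2}$)
$-4417 - P{\left(V 2 + \left(\left(-5\right) \left(-1\right) + 3\right) \right)} = -4417 - \left(\frac{27}{2} + \frac{31 \cdot 2 + \left(\left(-5\right) \left(-1\right) + 3\right)}{2}\right) = -4417 - \left(\frac{27}{2} + \frac{62 + \left(5 + 3\right)}{2}\right) = -4417 - \left(\frac{27}{2} + \frac{62 + 8}{2}\right) = -4417 - \left(\frac{27}{2} + \frac{1}{2} \cdot 70\right) = -4417 - \left(\frac{27}{2} + 35\right) = -4417 - \frac{97}{2} = - \frac{8931}{2}$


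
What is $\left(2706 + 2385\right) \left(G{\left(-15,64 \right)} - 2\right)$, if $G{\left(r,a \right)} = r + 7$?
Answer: $-50910$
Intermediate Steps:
$G{\left(r,a \right)} = 7 + r$
$\left(2706 + 2385\right) \left(G{\left(-15,64 \right)} - 2\right) = \left(2706 + 2385\right) \left(\left(7 - 15\right) - 2\right) = 5091 \left(-8 - 2\right) = 5091 \left(-10\right) = -50910$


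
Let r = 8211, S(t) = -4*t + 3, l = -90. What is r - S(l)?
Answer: 7848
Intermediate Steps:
S(t) = 3 - 4*t
r - S(l) = 8211 - (3 - 4*(-90)) = 8211 - (3 + 360) = 8211 - 1*363 = 8211 - 363 = 7848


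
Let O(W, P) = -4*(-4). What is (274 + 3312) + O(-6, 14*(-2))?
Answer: 3602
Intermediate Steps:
O(W, P) = 16
(274 + 3312) + O(-6, 14*(-2)) = (274 + 3312) + 16 = 3586 + 16 = 3602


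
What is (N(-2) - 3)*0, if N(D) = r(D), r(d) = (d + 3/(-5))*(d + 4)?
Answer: 0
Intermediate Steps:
r(d) = (4 + d)*(-⅗ + d) (r(d) = (d + 3*(-⅕))*(4 + d) = (d - ⅗)*(4 + d) = (-⅗ + d)*(4 + d) = (4 + d)*(-⅗ + d))
N(D) = -12/5 + D² + 17*D/5
(N(-2) - 3)*0 = ((-12/5 + (-2)² + (17/5)*(-2)) - 3)*0 = ((-12/5 + 4 - 34/5) - 3)*0 = (-26/5 - 3)*0 = -41/5*0 = 0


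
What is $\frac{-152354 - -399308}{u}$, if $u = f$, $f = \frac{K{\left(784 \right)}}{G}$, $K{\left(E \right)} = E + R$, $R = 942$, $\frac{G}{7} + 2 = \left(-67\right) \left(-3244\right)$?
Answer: $\frac{187860624294}{863} \approx 2.1768 \cdot 10^{8}$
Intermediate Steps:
$G = 1521422$ ($G = -14 + 7 \left(\left(-67\right) \left(-3244\right)\right) = -14 + 7 \cdot 217348 = -14 + 1521436 = 1521422$)
$K{\left(E \right)} = 942 + E$ ($K{\left(E \right)} = E + 942 = 942 + E$)
$f = \frac{863}{760711}$ ($f = \frac{942 + 784}{1521422} = 1726 \cdot \frac{1}{1521422} = \frac{863}{760711} \approx 0.0011345$)
$u = \frac{863}{760711} \approx 0.0011345$
$\frac{-152354 - -399308}{u} = \frac{-152354 - -399308}{\frac{863}{760711}} = \left(-152354 + 399308\right) \frac{760711}{863} = 246954 \cdot \frac{760711}{863} = \frac{187860624294}{863}$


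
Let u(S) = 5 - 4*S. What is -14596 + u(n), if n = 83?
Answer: -14923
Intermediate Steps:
-14596 + u(n) = -14596 + (5 - 4*83) = -14596 + (5 - 332) = -14596 - 327 = -14923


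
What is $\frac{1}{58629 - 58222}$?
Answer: $\frac{1}{407} \approx 0.002457$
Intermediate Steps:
$\frac{1}{58629 - 58222} = \frac{1}{407}$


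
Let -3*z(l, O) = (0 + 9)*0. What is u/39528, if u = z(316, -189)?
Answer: 0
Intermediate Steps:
z(l, O) = 0 (z(l, O) = -(0 + 9)*0/3 = -3*0 = -1/3*0 = 0)
u = 0
u/39528 = 0/39528 = 0*(1/39528) = 0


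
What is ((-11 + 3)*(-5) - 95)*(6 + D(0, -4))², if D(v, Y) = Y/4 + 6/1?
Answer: -6655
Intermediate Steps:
D(v, Y) = 6 + Y/4 (D(v, Y) = Y*(¼) + 6*1 = Y/4 + 6 = 6 + Y/4)
((-11 + 3)*(-5) - 95)*(6 + D(0, -4))² = ((-11 + 3)*(-5) - 95)*(6 + (6 + (¼)*(-4)))² = (-8*(-5) - 95)*(6 + (6 - 1))² = (40 - 95)*(6 + 5)² = -55*11² = -55*121 = -6655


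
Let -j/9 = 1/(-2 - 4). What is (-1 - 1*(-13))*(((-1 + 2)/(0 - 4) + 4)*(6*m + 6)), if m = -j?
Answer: -135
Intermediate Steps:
j = 3/2 (j = -9/(-2 - 4) = -9/(-6) = -9*(-1/6) = 3/2 ≈ 1.5000)
m = -3/2 (m = -1*3/2 = -3/2 ≈ -1.5000)
(-1 - 1*(-13))*(((-1 + 2)/(0 - 4) + 4)*(6*m + 6)) = (-1 - 1*(-13))*(((-1 + 2)/(0 - 4) + 4)*(6*(-3/2) + 6)) = (-1 + 13)*((1/(-4) + 4)*(-9 + 6)) = 12*((1*(-1/4) + 4)*(-3)) = 12*((-1/4 + 4)*(-3)) = 12*((15/4)*(-3)) = 12*(-45/4) = -135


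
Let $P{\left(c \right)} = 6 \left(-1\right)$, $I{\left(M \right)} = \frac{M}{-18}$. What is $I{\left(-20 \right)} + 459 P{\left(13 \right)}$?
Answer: $- \frac{24776}{9} \approx -2752.9$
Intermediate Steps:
$I{\left(M \right)} = - \frac{M}{18}$ ($I{\left(M \right)} = M \left(- \frac{1}{18}\right) = - \frac{M}{18}$)
$P{\left(c \right)} = -6$
$I{\left(-20 \right)} + 459 P{\left(13 \right)} = \left(- \frac{1}{18}\right) \left(-20\right) + 459 \left(-6\right) = \frac{10}{9} - 2754 = - \frac{24776}{9}$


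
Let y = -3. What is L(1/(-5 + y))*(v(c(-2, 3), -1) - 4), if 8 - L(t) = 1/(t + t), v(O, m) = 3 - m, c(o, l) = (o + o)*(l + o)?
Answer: 0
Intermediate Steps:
c(o, l) = 2*o*(l + o) (c(o, l) = (2*o)*(l + o) = 2*o*(l + o))
L(t) = 8 - 1/(2*t) (L(t) = 8 - 1/(t + t) = 8 - 1/(2*t))
L(1/(-5 + y))*(v(c(-2, 3), -1) - 4) = (8 - 1/(2*(1/(-5 - 3))))*((3 - 1*(-1)) - 4) = (8 - 1/(2*(1/(-8))))*((3 + 1) - 4) = (8 - 1/(2*(-⅛)))*(4 - 4) = (8 - ½*(-8))*0 = (8 + 4)*0 = 12*0 = 0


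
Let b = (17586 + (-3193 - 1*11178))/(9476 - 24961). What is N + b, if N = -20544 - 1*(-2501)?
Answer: -55879814/3097 ≈ -18043.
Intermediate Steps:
N = -18043 (N = -20544 + 2501 = -18043)
b = -643/3097 (b = (17586 + (-3193 - 11178))/(-15485) = (17586 - 14371)*(-1/15485) = 3215*(-1/15485) = -643/3097 ≈ -0.20762)
N + b = -18043 - 643/3097 = -55879814/3097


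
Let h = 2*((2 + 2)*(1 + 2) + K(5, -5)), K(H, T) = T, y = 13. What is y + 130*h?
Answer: 1833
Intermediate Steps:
h = 14 (h = 2*((2 + 2)*(1 + 2) - 5) = 2*(4*3 - 5) = 2*(12 - 5) = 2*7 = 14)
y + 130*h = 13 + 130*14 = 13 + 1820 = 1833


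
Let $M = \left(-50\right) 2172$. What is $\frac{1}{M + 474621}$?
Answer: $\frac{1}{366021} \approx 2.7321 \cdot 10^{-6}$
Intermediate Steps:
$M = -108600$
$\frac{1}{M + 474621} = \frac{1}{-108600 + 474621} = \frac{1}{366021}$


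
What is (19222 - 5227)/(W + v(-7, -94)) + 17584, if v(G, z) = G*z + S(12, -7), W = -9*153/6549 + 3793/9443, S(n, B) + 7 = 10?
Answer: 79985231750333/4543281797 ≈ 17605.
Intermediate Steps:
S(n, B) = 3 (S(n, B) = -7 + 10 = 3)
W = 3945782/20614069 (W = -1377*1/6549 + 3793*(1/9443) = -459/2183 + 3793/9443 = 3945782/20614069 ≈ 0.19141)
v(G, z) = 3 + G*z (v(G, z) = G*z + 3 = 3 + G*z)
(19222 - 5227)/(W + v(-7, -94)) + 17584 = (19222 - 5227)/(3945782/20614069 + (3 - 7*(-94))) + 17584 = 13995/(3945782/20614069 + (3 + 658)) + 17584 = 13995/(3945782/20614069 + 661) + 17584 = 13995/(13629845391/20614069) + 17584 = 13995*(20614069/13629845391) + 17584 = 96164631885/4543281797 + 17584 = 79985231750333/4543281797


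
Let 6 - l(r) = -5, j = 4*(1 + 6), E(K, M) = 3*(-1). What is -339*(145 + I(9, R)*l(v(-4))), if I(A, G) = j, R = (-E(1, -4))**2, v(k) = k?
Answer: -153567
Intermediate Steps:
E(K, M) = -3
R = 9 (R = (-1*(-3))**2 = 3**2 = 9)
j = 28 (j = 4*7 = 28)
I(A, G) = 28
l(r) = 11 (l(r) = 6 - 1*(-5) = 6 + 5 = 11)
-339*(145 + I(9, R)*l(v(-4))) = -339*(145 + 28*11) = -339*(145 + 308) = -339*453 = -153567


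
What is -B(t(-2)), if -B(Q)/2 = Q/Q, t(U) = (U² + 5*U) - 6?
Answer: 2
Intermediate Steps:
t(U) = -6 + U² + 5*U
B(Q) = -2 (B(Q) = -2*Q/Q = -2*1 = -2)
-B(t(-2)) = -1*(-2) = 2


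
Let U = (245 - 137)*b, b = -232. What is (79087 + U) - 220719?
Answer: -166688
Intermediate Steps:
U = -25056 (U = (245 - 137)*(-232) = 108*(-232) = -25056)
(79087 + U) - 220719 = (79087 - 25056) - 220719 = 54031 - 220719 = -166688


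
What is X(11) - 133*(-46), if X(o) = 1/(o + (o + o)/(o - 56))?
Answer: 2893859/473 ≈ 6118.1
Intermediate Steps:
X(o) = 1/(o + 2*o/(-56 + o)) (X(o) = 1/(o + (2*o)/(-56 + o)) = 1/(o + 2*o/(-56 + o)))
X(11) - 133*(-46) = (-56 + 11)/(11*(-54 + 11)) - 133*(-46) = (1/11)*(-45)/(-43) + 6118 = (1/11)*(-1/43)*(-45) + 6118 = 45/473 + 6118 = 2893859/473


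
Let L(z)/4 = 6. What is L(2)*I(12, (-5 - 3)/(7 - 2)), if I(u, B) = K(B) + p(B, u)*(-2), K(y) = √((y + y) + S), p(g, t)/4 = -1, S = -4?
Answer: 192 + 144*I*√5/5 ≈ 192.0 + 64.399*I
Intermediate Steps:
p(g, t) = -4 (p(g, t) = 4*(-1) = -4)
K(y) = √(-4 + 2*y) (K(y) = √((y + y) - 4) = √(2*y - 4) = √(-4 + 2*y))
L(z) = 24 (L(z) = 4*6 = 24)
I(u, B) = 8 + √(-4 + 2*B) (I(u, B) = √(-4 + 2*B) - 4*(-2) = √(-4 + 2*B) + 8 = 8 + √(-4 + 2*B))
L(2)*I(12, (-5 - 3)/(7 - 2)) = 24*(8 + √(-4 + 2*((-5 - 3)/(7 - 2)))) = 24*(8 + √(-4 + 2*(-8/5))) = 24*(8 + √(-4 - 16/5)) = 24*(8 + √(-36/5)) = 24*(8 + 6*I*√5/5) = 192 + 144*I*√5/5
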